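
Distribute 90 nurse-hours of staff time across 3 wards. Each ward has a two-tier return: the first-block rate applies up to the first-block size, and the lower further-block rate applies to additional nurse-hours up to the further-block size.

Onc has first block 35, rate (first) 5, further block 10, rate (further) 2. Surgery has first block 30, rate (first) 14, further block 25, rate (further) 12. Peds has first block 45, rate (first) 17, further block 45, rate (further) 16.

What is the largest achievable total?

Rank every tier by rate: Peds/first 17 > Peds/second 16 > Surgery/first 14 > Surgery/second 12 > Onc/first 5 > Onc/second 2.
Fill Peds first block (45 at 17) ; 45 left.
Peds/second (16): +45 ; 0 left.
Total = 17×45 + 16×45 = 1485.

1485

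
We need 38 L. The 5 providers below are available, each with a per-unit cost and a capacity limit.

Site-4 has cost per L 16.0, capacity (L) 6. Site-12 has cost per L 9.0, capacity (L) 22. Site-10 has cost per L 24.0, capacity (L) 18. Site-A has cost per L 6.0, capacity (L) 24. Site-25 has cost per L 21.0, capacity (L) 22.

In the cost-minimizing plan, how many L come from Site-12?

Cheapest first:
Site-A at 6.0: take all 24 L → 14 still needed.
Take 14 from Site-12 at 9.0 to finish.
Site-4, Site-25, Site-10: unused.

14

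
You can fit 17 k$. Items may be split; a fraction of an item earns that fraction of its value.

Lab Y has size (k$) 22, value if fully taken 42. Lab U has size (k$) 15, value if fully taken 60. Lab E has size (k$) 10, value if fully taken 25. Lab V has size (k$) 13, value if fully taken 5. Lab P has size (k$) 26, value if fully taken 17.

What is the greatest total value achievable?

Best value per unit of size first: Lab U 60/15≈4, Lab E 25/10≈2.5, Lab Y 42/22≈1.91, Lab P 17/26≈0.654, Lab V 5/13≈0.385.
Take all of Lab U (15 k$, value 60) — 2 k$ left.
Fill the last 2 k$ with part of Lab E: 2/10 of it earns 5.
Total value = 65.

65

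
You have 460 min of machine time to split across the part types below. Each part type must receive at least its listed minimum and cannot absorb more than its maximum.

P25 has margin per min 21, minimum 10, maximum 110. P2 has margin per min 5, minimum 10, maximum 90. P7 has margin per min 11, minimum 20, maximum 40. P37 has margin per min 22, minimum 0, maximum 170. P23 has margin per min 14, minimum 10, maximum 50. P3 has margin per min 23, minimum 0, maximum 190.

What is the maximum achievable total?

9780

Meeting every minimum uses 10+10+20+0+10+0 = 50 min, leaving 410.
Order the part types by margin per min: P3 23 > P37 22 > P25 21 > P23 14 > P7 11 > P2 5.
P3 takes 190 more to reach its cap of 190 → 220 left.
P37: +170 to 170 (cap) → 50 left.
P25 has room for 100 more but only 50 remain, so it gets 60.
Total = 21×60 + 5×10 + 11×20 + 22×170 + 14×10 + 23×190 = 9780.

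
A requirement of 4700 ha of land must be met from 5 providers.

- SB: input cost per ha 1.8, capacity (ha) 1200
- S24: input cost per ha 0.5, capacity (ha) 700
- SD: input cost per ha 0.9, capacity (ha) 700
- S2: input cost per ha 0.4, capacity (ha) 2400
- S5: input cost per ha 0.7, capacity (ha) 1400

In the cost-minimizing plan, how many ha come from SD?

200

Fill from the cheapest provider first.
Take 2400 from S2 at 0.4 ; need 2300 more.
S24 (0.5): use full 700 ; 1600 ha to go.
S5 at 0.7: take all 1400 ha ; 200 still needed.
SD at 0.9: take 200 of its 700 ; requirement met.
SB: unused.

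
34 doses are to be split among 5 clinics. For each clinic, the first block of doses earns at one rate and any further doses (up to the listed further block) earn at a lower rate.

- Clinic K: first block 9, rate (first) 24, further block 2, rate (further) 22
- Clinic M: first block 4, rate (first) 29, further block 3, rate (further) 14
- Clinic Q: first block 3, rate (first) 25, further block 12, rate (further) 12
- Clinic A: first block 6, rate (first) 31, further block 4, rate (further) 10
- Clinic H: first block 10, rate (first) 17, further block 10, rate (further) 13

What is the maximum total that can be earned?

807

Rank every tier by rate: Clinic A/first 31 > Clinic M/first 29 > Clinic Q/first 25 > Clinic K/first 24 > Clinic K/second 22 > Clinic H/first 17 > Clinic M/second 14 > Clinic H/second 13 > Clinic Q/second 12 > Clinic A/second 10.
Fill Clinic A first block (6 at 31) — 28 left.
Clinic M/first (29): +4 — 24 left.
Clinic Q/first (25): +3 — 21 left.
Fill Clinic K first block (9 at 24) — 12 left.
Clinic K/second (22): +2 — 10 left.
Clinic H first at 17: fill all 10 — 0 left.
Total = 31×6 + 29×4 + 25×3 + 24×9 + 22×2 + 17×10 = 807.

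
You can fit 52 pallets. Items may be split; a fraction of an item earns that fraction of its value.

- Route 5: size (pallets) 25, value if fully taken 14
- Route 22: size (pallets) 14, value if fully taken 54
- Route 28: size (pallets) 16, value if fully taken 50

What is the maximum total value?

Rank by value-to-size ratio: Route 22 54/14≈3.86, Route 28 50/16≈3.12, Route 5 14/25≈0.56.
Route 22: take in full, 14 pallets for value 54 — 38 left.
All 16 pallets of Route 28 fit (value 50) — 22 remain.
Fill the last 22 pallets with part of Route 5: 22/25 of it earns 12.32.
Total value = 116.32.

116.32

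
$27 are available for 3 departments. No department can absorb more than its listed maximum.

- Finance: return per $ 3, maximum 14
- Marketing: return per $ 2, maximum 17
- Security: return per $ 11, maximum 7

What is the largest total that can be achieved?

Rank by return per $: Security 11 > Finance 3 > Marketing 2.
Security: +7 to 7 (cap) — 20 left.
Finance takes 14 to reach its cap of 14 — 6 left.
Marketing has room for 17 but only 6 remain, so it gets 6.
Total = 3×14 + 2×6 + 11×7 = 131.

131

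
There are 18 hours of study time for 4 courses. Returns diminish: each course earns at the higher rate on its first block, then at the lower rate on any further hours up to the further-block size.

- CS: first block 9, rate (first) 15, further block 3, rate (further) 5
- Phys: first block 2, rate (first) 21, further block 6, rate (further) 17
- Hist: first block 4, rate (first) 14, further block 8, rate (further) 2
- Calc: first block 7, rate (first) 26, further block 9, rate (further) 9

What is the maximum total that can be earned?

371

Treat each block as its own option and order by rate: Calc/first 26 > Phys/first 21 > Phys/second 17 > CS/first 15 > Hist/first 14 > Calc/second 9 > CS/second 5 > Hist/second 2.
Fill Calc first block (7 at 26) → 11 left.
Fill Phys first block (2 at 21) → 9 left.
Phys/second (17): +6 → 3 left.
CS/first: +3 of 9 at 15; pool empty.
Total = 26×7 + 21×2 + 17×6 + 15×3 = 371.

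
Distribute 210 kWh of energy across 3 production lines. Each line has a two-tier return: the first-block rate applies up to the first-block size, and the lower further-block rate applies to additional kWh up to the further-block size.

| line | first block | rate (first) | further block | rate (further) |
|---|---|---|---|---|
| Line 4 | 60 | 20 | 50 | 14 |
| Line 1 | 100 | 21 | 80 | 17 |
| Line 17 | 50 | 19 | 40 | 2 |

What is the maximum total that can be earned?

Rank every tier by rate: Line 1/T1 21 > Line 4/T1 20 > Line 17/T1 19 > Line 1/T2 17 > Line 4/T2 14 > Line 17/T2 2.
Line 1/T1 (21): +100 — 110 left.
Fill Line 4 T1 block (60 at 20) — 50 left.
Line 17/T1 (19): +50 — 0 left.
Total = 21×100 + 20×60 + 19×50 = 4250.

4250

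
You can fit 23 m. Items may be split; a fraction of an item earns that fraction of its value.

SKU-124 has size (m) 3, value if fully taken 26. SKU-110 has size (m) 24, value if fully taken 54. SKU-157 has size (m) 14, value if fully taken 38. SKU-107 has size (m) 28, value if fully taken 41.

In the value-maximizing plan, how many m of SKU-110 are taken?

6

Sort by value density: SKU-124 26/3≈8.67, SKU-157 38/14≈2.71, SKU-110 54/24≈2.25, SKU-107 41/28≈1.46.
Take all of SKU-124 (3 m, value 26) — 20 m left.
SKU-157: take in full, 14 m for value 38 — 6 left.
Fill the last 6 m with part of SKU-110: 6/24 of it earns 13.5.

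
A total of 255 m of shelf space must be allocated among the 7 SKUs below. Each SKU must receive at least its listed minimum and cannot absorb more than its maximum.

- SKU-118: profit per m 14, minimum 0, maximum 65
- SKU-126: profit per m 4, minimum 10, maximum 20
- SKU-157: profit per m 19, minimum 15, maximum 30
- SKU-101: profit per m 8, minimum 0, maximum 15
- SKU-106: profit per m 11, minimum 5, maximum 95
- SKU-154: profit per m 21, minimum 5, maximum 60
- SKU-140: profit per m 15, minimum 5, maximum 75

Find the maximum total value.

Meeting every minimum uses 0+10+15+0+5+5+5 = 40 m, leaving 215.
Rank by profit per m: SKU-154 21 > SKU-157 19 > SKU-140 15 > SKU-118 14 > SKU-106 11 > SKU-101 8 > SKU-126 4.
SKU-154: +55 to 60 (cap) ; 160 left.
Give SKU-157 15 more to hit its cap of 30 ; 145 left.
SKU-140: +70 to 75 (cap) ; 75 left.
SKU-118: +65 to 65 (cap) ; 10 left.
Only 10 left; SKU-106 takes them to reach 15.
Total = 14×65 + 4×10 + 19×30 + 11×15 + 21×60 + 15×75 = 4070.

4070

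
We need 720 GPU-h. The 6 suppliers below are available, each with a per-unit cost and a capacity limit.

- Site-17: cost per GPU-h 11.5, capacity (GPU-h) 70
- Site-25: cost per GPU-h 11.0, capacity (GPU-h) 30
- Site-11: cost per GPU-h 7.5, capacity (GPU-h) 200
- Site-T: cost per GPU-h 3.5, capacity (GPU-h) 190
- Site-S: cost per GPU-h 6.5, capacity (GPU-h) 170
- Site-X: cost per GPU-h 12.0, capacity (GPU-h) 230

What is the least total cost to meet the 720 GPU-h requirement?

5125

Cheapest first:
Take 190 from Site-T at 3.5 → need 530 more.
Take 170 from Site-S at 6.5 → need 360 more.
Take 200 from Site-11 at 7.5 → need 160 more.
Take 30 from Site-25 at 11.0 → need 130 more.
Site-17 at 11.5: take all 70 GPU-h → 60 still needed.
Take 60 from Site-X at 12.0 to finish.
Cost = 190×3.5 + 170×6.5 + 200×7.5 + 30×11.0 + 70×11.5 + 60×12.0 = 5125.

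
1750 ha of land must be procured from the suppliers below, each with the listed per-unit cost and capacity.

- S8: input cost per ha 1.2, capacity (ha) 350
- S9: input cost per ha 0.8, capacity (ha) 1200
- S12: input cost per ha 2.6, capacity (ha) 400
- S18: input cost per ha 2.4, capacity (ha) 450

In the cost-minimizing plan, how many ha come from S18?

Fill from the cheapest supplier first.
S9 at 0.8: take all 1200 ha — 550 still needed.
S8 at 1.2: take all 350 ha — 200 still needed.
Take 200 from S18 at 2.4 to finish.
S12: unused.

200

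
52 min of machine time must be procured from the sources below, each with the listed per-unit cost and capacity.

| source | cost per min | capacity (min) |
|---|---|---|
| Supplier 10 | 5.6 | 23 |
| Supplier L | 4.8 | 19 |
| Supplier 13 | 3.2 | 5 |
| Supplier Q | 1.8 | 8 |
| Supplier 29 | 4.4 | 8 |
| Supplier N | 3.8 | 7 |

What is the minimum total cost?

211.4

Cheapest first:
Supplier Q at 1.8: take all 8 min — 44 still needed.
Supplier 13 at 3.2: take all 5 min — 39 still needed.
Supplier N at 3.8: take all 7 min — 32 still needed.
Supplier 29 at 4.4: take all 8 min — 24 still needed.
Supplier L (4.8): use full 19 — 5 min to go.
Supplier 10 (5.6): take the remaining 5 — done.
Cost = 8×1.8 + 5×3.2 + 7×3.8 + 8×4.4 + 19×4.8 + 5×5.6 = 211.4.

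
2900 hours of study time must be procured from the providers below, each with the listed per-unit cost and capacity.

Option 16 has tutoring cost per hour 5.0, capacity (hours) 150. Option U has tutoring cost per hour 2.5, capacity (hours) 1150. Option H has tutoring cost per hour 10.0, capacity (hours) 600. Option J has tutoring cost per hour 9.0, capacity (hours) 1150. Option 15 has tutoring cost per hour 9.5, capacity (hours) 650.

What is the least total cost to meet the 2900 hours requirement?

18250

Cheapest first:
Option U (2.5): use full 1150 → 1750 hours to go.
Take 150 from Option 16 at 5.0 → need 1600 more.
Option J at 9.0: take all 1150 hours → 450 still needed.
Option 15 (9.5): take the remaining 450 → done.
Option H: unused.
Cost = 1150×2.5 + 150×5.0 + 1150×9.0 + 450×9.5 = 18250.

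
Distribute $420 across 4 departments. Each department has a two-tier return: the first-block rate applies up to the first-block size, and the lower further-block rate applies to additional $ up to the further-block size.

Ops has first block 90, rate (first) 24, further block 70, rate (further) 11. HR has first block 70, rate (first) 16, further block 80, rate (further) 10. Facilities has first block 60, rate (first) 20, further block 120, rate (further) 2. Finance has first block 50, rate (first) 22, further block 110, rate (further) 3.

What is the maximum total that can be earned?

7150

Treat each block as its own option and order by rate: Ops/first 24 > Finance/first 22 > Facilities/first 20 > HR/first 16 > Ops/second 11 > HR/second 10 > Finance/second 3 > Facilities/second 2.
Fill Ops first block (90 at 24) — 330 left.
Finance first at 22: fill all 50 — 280 left.
Fill Facilities first block (60 at 20) — 220 left.
Fill HR first block (70 at 16) — 150 left.
Ops second at 11: fill all 70 — 80 left.
HR/second (10): +80 — 0 left.
Total = 24×90 + 22×50 + 20×60 + 16×70 + 11×70 + 10×80 = 7150.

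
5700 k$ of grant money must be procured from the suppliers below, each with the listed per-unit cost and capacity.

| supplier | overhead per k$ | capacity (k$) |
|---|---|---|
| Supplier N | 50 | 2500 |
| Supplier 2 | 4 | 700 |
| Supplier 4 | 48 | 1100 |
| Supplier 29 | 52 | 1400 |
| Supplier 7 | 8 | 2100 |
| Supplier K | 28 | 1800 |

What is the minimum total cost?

122800

Use suppliers in increasing cost order.
Take 700 from Supplier 2 at 4 — need 5000 more.
Supplier 7 at 8: take all 2100 k$ — 2900 still needed.
Supplier K (28): use full 1800 — 1100 k$ to go.
Take 1100 from Supplier 4 at 48 — need 0 more.
Supplier N, Supplier 29: unused.
Cost = 700×4 + 2100×8 + 1800×28 + 1100×48 = 122800.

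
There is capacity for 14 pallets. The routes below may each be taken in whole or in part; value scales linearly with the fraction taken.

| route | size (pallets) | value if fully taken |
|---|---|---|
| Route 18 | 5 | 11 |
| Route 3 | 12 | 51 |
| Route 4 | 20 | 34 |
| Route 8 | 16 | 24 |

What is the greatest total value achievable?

Best value per unit of size first: Route 3 51/12≈4.25, Route 18 11/5≈2.2, Route 4 34/20≈1.7, Route 8 24/16≈1.5.
Take all of Route 3 (12 pallets, value 51) — 2 pallets left.
2 pallets left: a 2/5 share of Route 18 gives 11×2/5 = 4.4.
Total value = 55.4.

55.4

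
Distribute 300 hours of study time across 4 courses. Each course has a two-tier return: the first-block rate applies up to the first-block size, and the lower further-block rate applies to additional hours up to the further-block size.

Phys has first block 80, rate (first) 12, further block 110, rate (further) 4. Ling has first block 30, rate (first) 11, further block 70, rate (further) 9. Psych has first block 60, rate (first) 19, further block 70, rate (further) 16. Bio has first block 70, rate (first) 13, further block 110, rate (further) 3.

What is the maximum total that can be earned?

Treat each block as its own option and order by rate: Psych/T1 19 > Psych/T2 16 > Bio/T1 13 > Phys/T1 12 > Ling/T1 11 > Ling/T2 9 > Phys/T2 4 > Bio/T2 3.
Psych T1 at 19: fill all 60 → 240 left.
Fill Psych T2 block (70 at 16) → 170 left.
Bio T1 at 13: fill all 70 → 100 left.
Fill Phys T1 block (80 at 12) → 20 left.
20 remain; put them into Ling T1 at 11.
Total = 19×60 + 16×70 + 13×70 + 12×80 + 11×20 = 4350.

4350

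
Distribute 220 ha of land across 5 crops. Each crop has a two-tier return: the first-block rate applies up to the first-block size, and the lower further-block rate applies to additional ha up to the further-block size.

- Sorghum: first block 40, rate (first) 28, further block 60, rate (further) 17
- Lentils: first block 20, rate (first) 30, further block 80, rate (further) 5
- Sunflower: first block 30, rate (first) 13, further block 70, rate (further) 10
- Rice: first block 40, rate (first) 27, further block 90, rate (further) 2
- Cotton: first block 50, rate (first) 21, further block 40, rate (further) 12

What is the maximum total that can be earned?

5000

Rank every tier by rate: Lentils/first 30 > Sorghum/first 28 > Rice/first 27 > Cotton/first 21 > Sorghum/second 17 > Sunflower/first 13 > Cotton/second 12 > Sunflower/second 10 > Lentils/second 5 > Rice/second 2.
Fill Lentils first block (20 at 30) — 200 left.
Sorghum/first (28): +40 — 160 left.
Fill Rice first block (40 at 27) — 120 left.
Cotton/first (21): +50 — 70 left.
Sorghum/second (17): +60 — 10 left.
Sunflower/first: +10 of 30 at 13; pool empty.
Total = 30×20 + 28×40 + 27×40 + 21×50 + 17×60 + 13×10 = 5000.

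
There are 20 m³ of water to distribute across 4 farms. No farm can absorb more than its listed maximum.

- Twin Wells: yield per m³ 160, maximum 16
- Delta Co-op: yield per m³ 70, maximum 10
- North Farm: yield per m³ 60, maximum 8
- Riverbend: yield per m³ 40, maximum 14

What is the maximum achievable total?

2840

Highest yield per m³ first: Twin Wells 160 > Delta Co-op 70 > North Farm 60 > Riverbend 40.
Give Twin Wells 16 to hit its cap of 16 — 4 left.
Delta Co-op: +4 (room for 10) → 4. Pool exhausted.
Total = 160×16 + 70×4 = 2840.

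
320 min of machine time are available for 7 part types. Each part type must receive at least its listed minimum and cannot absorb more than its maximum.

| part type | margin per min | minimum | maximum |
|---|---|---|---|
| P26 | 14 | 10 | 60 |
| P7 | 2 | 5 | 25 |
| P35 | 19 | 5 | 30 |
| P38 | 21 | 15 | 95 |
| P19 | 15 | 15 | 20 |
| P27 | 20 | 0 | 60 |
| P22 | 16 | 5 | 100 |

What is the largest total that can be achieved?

5815

Meeting every minimum uses 10+5+5+15+15+0+5 = 55 min, leaving 265.
Order the part types by margin per min: P38 21 > P27 20 > P35 19 > P22 16 > P19 15 > P26 14 > P7 2.
P38 takes 80 more to reach its cap of 95 ; 185 left.
P27 takes 60 more to reach its cap of 60 ; 125 left.
P35 takes 25 more to reach its cap of 30 ; 100 left.
Give P22 95 more to hit its cap of 100 ; 5 left.
Give P19 5 more to hit its cap of 20 ; 0 left.
Total = 14×10 + 2×5 + 19×30 + 21×95 + 15×20 + 20×60 + 16×100 = 5815.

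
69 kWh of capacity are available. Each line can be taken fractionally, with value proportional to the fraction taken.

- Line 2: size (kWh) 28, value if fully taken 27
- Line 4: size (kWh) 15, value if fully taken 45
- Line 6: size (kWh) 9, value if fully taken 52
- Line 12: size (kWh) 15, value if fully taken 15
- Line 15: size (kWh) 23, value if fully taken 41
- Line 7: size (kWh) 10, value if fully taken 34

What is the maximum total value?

Rank by value-to-size ratio: Line 6 52/9≈5.78, Line 7 34/10≈3.4, Line 4 45/15≈3, Line 15 41/23≈1.78, Line 12 15/15≈1, Line 2 27/28≈0.964.
All 9 kWh of Line 6 fit (value 52) — 60 remain.
Take all of Line 7 (10 kWh, value 34) — 50 kWh left.
All 15 kWh of Line 4 fit (value 45) — 35 remain.
All 23 kWh of Line 15 fit (value 41) — 12 remain.
Only 12 kWh remain; take 12/15 of Line 12 for value 15×12/15 = 12.
Total value = 184.

184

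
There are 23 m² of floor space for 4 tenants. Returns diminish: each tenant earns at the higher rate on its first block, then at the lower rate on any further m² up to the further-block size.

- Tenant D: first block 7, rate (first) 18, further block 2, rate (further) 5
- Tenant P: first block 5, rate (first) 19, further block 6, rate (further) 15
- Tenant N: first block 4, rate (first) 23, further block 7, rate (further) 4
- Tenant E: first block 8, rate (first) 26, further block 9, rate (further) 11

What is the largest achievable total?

Rank every tier by rate: Tenant E/tier1 26 > Tenant N/tier1 23 > Tenant P/tier1 19 > Tenant D/tier1 18 > Tenant P/tier2 15 > Tenant E/tier2 11 > Tenant D/tier2 5 > Tenant N/tier2 4.
Tenant E/tier1 (26): +8 ; 15 left.
Fill Tenant N tier1 block (4 at 23) ; 11 left.
Fill Tenant P tier1 block (5 at 19) ; 6 left.
6 remain; put them into Tenant D tier1 at 18.
Total = 26×8 + 23×4 + 19×5 + 18×6 = 503.

503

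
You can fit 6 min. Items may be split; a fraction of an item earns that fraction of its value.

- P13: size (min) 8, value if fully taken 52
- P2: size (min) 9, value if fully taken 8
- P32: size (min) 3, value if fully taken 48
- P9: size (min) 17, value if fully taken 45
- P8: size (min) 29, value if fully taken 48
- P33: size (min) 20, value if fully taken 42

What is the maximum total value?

67.5

Sort by value density: P32 48/3≈16, P13 52/8≈6.5, P9 45/17≈2.65, P33 42/20≈2.1, P8 48/29≈1.66, P2 8/9≈0.889.
Take all of P32 (3 min, value 48) — 3 min left.
Only 3 min remain; take 3/8 of P13 for value 52×3/8 = 19.5.
Total value = 67.5.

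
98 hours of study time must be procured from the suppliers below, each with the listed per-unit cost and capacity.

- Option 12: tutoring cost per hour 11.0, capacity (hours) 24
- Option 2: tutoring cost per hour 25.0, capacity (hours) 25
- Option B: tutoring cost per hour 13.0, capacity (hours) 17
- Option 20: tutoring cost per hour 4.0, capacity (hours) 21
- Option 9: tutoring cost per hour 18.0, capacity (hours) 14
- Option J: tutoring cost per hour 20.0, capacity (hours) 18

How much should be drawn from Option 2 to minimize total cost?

Cheapest first:
Option 20 at 4.0: take all 21 hours → 77 still needed.
Option 12 (11.0): use full 24 → 53 hours to go.
Take 17 from Option B at 13.0 → need 36 more.
Take 14 from Option 9 at 18.0 → need 22 more.
Option J (20.0): use full 18 → 4 hours to go.
Option 2 at 25.0: take 4 of its 25 → requirement met.

4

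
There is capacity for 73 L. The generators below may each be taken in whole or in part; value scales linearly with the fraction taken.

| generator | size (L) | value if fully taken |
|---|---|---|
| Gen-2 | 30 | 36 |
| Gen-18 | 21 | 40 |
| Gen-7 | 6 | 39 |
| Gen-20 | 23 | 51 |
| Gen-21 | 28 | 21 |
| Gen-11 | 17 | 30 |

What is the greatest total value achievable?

Rank by value-to-size ratio: Gen-7 39/6≈6.5, Gen-20 51/23≈2.22, Gen-18 40/21≈1.9, Gen-11 30/17≈1.76, Gen-2 36/30≈1.2, Gen-21 21/28≈0.75.
Gen-7: take in full, 6 L for value 39 ; 67 left.
All 23 L of Gen-20 fit (value 51) ; 44 remain.
Take all of Gen-18 (21 L, value 40) ; 23 L left.
Gen-11: take in full, 17 L for value 30 ; 6 left.
Only 6 L remain; take 6/30 of Gen-2 for value 36×6/30 = 7.2.
Total value = 167.2.

167.2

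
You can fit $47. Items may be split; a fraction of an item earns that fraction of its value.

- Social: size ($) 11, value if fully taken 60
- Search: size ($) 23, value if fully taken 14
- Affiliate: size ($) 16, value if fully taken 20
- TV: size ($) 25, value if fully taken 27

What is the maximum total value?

Rank by value-to-size ratio: Social 60/11≈5.45, Affiliate 20/16≈1.25, TV 27/25≈1.08, Search 14/23≈0.609.
All 11 $ of Social fit (value 60) — 36 remain.
All 16 $ of Affiliate fit (value 20) — 20 remain.
Only 20 $ remain; take 20/25 of TV for value 27×20/25 = 21.6.
Total value = 101.6.

101.6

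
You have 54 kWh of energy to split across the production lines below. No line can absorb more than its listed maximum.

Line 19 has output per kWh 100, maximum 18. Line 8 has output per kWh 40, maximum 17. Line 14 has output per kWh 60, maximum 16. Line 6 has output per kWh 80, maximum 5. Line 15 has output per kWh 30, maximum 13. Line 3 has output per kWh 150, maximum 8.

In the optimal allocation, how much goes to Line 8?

7

Rank by output per kWh: Line 3 150 > Line 19 100 > Line 6 80 > Line 14 60 > Line 8 40 > Line 15 30.
Give Line 3 8 to hit its cap of 8 → 46 left.
Line 19 takes 18 to reach its cap of 18 → 28 left.
Give Line 6 5 to hit its cap of 5 → 23 left.
Give Line 14 16 to hit its cap of 16 → 7 left.
Only 7 left; Line 8 takes them to reach 7.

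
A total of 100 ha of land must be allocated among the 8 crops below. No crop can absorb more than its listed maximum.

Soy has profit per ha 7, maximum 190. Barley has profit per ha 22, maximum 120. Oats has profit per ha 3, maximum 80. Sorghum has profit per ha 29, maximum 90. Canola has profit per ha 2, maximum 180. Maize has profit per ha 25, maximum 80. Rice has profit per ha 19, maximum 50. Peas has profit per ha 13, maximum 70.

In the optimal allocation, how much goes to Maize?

Highest profit per ha first: Sorghum 29 > Maize 25 > Barley 22 > Rice 19 > Peas 13 > Soy 7 > Oats 3 > Canola 2.
Give Sorghum 90 to hit its cap of 90 ; 10 left.
Maize has room for 80 but only 10 remain, so it gets 10.

10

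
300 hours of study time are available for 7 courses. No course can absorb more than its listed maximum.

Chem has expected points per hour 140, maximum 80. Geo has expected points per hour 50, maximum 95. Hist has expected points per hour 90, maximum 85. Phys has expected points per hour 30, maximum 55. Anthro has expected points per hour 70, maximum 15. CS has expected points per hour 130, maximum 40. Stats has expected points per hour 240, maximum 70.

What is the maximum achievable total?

Rank by expected points per hour: Stats 240 > Chem 140 > CS 130 > Hist 90 > Anthro 70 > Geo 50 > Phys 30.
Stats takes 70 to reach its cap of 70 → 230 left.
Chem: +80 to 80 (cap) → 150 left.
Give CS 40 to hit its cap of 40 → 110 left.
Give Hist 85 to hit its cap of 85 → 25 left.
Give Anthro 15 to hit its cap of 15 → 10 left.
Geo has room for 95 but only 10 remain, so it gets 10.
Total = 140×80 + 50×10 + 90×85 + 70×15 + 130×40 + 240×70 = 42400.

42400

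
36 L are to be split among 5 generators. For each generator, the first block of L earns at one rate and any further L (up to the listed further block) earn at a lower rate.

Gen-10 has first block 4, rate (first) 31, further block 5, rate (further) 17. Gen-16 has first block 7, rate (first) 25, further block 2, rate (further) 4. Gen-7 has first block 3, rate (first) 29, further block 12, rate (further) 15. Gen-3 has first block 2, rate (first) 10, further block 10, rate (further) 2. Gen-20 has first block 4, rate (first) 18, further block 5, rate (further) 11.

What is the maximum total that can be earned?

734

Rank every tier by rate: Gen-10/first 31 > Gen-7/first 29 > Gen-16/first 25 > Gen-20/first 18 > Gen-10/second 17 > Gen-7/second 15 > Gen-20/second 11 > Gen-3/first 10 > Gen-16/second 4 > Gen-3/second 2.
Fill Gen-10 first block (4 at 31) — 32 left.
Gen-7/first (29): +3 — 29 left.
Gen-16/first (25): +7 — 22 left.
Fill Gen-20 first block (4 at 18) — 18 left.
Gen-10/second (17): +5 — 13 left.
Gen-7 second at 15: fill all 12 — 1 left.
Gen-20 second at 11: only 1 left, fill 1.
Total = 31×4 + 29×3 + 25×7 + 18×4 + 17×5 + 15×12 + 11×1 = 734.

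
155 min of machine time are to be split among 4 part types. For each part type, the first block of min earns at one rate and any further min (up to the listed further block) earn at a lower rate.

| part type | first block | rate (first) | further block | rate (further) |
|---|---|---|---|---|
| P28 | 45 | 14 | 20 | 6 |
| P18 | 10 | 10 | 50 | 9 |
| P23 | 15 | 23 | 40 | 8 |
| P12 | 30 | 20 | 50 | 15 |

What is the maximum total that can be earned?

Rank every tier by rate: P23/first 23 > P12/first 20 > P12/second 15 > P28/first 14 > P18/first 10 > P18/second 9 > P23/second 8 > P28/second 6.
Fill P23 first block (15 at 23) — 140 left.
P12/first (20): +30 — 110 left.
Fill P12 second block (50 at 15) — 60 left.
P28/first (14): +45 — 15 left.
P18/first (10): +10 — 5 left.
P18 second at 9: only 5 left, fill 5.
Total = 23×15 + 20×30 + 15×50 + 14×45 + 10×10 + 9×5 = 2470.

2470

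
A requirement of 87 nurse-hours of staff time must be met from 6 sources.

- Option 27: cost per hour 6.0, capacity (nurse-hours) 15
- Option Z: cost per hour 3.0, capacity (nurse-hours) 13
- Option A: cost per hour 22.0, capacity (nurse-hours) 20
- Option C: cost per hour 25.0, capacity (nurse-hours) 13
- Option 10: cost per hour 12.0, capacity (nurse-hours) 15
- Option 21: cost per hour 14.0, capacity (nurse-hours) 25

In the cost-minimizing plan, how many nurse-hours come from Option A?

Use sources in increasing cost order.
Option Z at 3.0: take all 13 nurse-hours ; 74 still needed.
Option 27 at 6.0: take all 15 nurse-hours ; 59 still needed.
Option 10 (12.0): use full 15 ; 44 nurse-hours to go.
Take 25 from Option 21 at 14.0 ; need 19 more.
Option A (22.0): take the remaining 19 ; done.
Option C: unused.

19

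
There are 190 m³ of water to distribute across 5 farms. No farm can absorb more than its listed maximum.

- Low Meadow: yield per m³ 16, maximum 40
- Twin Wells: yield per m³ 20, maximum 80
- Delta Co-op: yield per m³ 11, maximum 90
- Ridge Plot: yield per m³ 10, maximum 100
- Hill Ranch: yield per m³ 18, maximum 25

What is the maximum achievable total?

3185

Order the farms by yield per m³: Twin Wells 20 > Hill Ranch 18 > Low Meadow 16 > Delta Co-op 11 > Ridge Plot 10.
Twin Wells: +80 to 80 (cap) ; 110 left.
Hill Ranch: +25 to 25 (cap) ; 85 left.
Give Low Meadow 40 to hit its cap of 40 ; 45 left.
Delta Co-op: +45 (room for 90) → 45. Pool exhausted.
Total = 16×40 + 20×80 + 11×45 + 18×25 = 3185.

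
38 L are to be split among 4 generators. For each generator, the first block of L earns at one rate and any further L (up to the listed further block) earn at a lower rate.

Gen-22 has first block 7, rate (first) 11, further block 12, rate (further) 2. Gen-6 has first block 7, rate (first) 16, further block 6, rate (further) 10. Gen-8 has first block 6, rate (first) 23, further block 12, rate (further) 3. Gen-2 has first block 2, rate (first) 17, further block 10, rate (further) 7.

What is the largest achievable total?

Rank every tier by rate: Gen-8/T1 23 > Gen-2/T1 17 > Gen-6/T1 16 > Gen-22/T1 11 > Gen-6/T2 10 > Gen-2/T2 7 > Gen-8/T2 3 > Gen-22/T2 2.
Gen-8 T1 at 23: fill all 6 — 32 left.
Gen-2/T1 (17): +2 — 30 left.
Gen-6/T1 (16): +7 — 23 left.
Gen-22 T1 at 11: fill all 7 — 16 left.
Fill Gen-6 T2 block (6 at 10) — 10 left.
Gen-2/T2 (7): +10 — 0 left.
Total = 23×6 + 17×2 + 16×7 + 11×7 + 10×6 + 7×10 = 491.

491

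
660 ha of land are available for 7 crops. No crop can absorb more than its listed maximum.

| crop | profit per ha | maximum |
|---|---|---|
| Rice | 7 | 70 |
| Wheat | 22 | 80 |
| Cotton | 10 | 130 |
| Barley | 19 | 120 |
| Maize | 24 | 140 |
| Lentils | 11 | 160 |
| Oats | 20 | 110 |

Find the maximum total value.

11860

Rank by profit per ha: Maize 24 > Wheat 22 > Oats 20 > Barley 19 > Lentils 11 > Cotton 10 > Rice 7.
Maize: +140 to 140 (cap) — 520 left.
Wheat: +80 to 80 (cap) — 440 left.
Oats: +110 to 110 (cap) — 330 left.
Barley: +120 to 120 (cap) — 210 left.
Lentils takes 160 to reach its cap of 160 — 50 left.
Only 50 left; Cotton takes them to reach 50.
Total = 22×80 + 10×50 + 19×120 + 24×140 + 11×160 + 20×110 = 11860.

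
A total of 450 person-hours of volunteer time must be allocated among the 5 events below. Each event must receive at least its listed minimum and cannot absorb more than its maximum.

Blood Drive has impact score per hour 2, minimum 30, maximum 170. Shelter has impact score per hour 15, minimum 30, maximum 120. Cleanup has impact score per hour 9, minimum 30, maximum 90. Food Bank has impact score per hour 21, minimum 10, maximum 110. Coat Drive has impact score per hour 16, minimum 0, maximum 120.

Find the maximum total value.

Meeting every minimum uses 30+30+30+10+0 = 100 person-hours, leaving 350.
Highest impact score per hour first: Food Bank 21 > Coat Drive 16 > Shelter 15 > Cleanup 9 > Blood Drive 2.
Food Bank takes 100 more to reach its cap of 110 → 250 left.
Coat Drive: +120 to 120 (cap) → 130 left.
Shelter: +90 to 120 (cap) → 40 left.
Only 40 left; Cleanup takes them to reach 70.
Total = 2×30 + 15×120 + 9×70 + 21×110 + 16×120 = 6720.

6720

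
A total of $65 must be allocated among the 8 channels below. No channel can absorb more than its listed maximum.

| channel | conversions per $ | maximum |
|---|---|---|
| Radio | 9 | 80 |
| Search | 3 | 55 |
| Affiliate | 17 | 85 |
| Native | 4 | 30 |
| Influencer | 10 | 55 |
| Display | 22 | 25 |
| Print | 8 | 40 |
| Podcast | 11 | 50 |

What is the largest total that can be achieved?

1230

Rank by conversions per $: Display 22 > Affiliate 17 > Podcast 11 > Influencer 10 > Radio 9 > Print 8 > Native 4 > Search 3.
Give Display 25 to hit its cap of 25 — 40 left.
Affiliate has room for 85 but only 40 remain, so it gets 40.
Total = 17×40 + 22×25 = 1230.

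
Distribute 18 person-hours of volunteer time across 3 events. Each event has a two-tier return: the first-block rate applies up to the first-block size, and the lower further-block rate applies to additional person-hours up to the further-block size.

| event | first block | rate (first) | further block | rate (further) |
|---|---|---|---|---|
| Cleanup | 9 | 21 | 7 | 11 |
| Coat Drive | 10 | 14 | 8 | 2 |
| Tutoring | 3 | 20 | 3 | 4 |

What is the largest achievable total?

333

Order all 6 blocks by rate: Cleanup/tier1 21 > Tutoring/tier1 20 > Coat Drive/tier1 14 > Cleanup/tier2 11 > Tutoring/tier2 4 > Coat Drive/tier2 2.
Cleanup/tier1 (21): +9 → 9 left.
Tutoring tier1 at 20: fill all 3 → 6 left.
Coat Drive tier1 at 14: only 6 left, fill 6.
Total = 21×9 + 20×3 + 14×6 = 333.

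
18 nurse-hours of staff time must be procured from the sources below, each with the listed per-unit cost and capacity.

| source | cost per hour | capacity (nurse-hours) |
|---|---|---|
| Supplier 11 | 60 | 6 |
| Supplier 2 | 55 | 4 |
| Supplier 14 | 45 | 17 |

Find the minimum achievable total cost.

820

Use sources in increasing cost order.
Supplier 14 at 45: take all 17 nurse-hours ; 1 still needed.
Supplier 2 at 55: take 1 of its 4 ; requirement met.
Supplier 11: unused.
Cost = 17×45 + 1×55 = 820.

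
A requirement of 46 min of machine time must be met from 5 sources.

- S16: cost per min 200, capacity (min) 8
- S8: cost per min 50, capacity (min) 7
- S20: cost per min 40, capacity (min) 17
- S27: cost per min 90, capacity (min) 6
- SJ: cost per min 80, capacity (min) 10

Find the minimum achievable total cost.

3570

Cheapest first:
S20 at 40: take all 17 min ; 29 still needed.
Take 7 from S8 at 50 ; need 22 more.
Take 10 from SJ at 80 ; need 12 more.
Take 6 from S27 at 90 ; need 6 more.
Take 6 from S16 at 200 to finish.
Cost = 17×40 + 7×50 + 10×80 + 6×90 + 6×200 = 3570.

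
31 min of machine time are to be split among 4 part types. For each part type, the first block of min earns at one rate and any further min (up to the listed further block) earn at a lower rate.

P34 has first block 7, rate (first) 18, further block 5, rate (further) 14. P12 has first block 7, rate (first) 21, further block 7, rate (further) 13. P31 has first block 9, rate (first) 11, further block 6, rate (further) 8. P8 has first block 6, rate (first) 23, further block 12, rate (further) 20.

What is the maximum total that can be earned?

633

Rank every tier by rate: P8/tier1 23 > P12/tier1 21 > P8/tier2 20 > P34/tier1 18 > P34/tier2 14 > P12/tier2 13 > P31/tier1 11 > P31/tier2 8.
P8/tier1 (23): +6 → 25 left.
P12 tier1 at 21: fill all 7 → 18 left.
P8 tier2 at 20: fill all 12 → 6 left.
P34 tier1 at 18: only 6 left, fill 6.
Total = 23×6 + 21×7 + 20×12 + 18×6 = 633.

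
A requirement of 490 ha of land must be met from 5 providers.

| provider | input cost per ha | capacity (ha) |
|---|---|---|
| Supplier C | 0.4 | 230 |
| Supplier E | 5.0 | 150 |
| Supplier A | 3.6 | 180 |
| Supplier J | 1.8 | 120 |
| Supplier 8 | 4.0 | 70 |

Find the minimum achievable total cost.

812

Use providers in increasing cost order.
Supplier C (0.4): use full 230 — 260 ha to go.
Take 120 from Supplier J at 1.8 — need 140 more.
Supplier A at 3.6: take 140 of its 180 — requirement met.
Supplier 8, Supplier E: unused.
Cost = 230×0.4 + 120×1.8 + 140×3.6 = 812.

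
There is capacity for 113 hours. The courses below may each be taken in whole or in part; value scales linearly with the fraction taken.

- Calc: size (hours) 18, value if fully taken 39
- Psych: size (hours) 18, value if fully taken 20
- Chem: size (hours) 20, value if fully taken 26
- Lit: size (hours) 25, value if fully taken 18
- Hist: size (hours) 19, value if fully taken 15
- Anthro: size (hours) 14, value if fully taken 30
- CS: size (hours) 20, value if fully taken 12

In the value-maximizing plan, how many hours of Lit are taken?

24

Sort by value density: Calc 39/18≈2.17, Anthro 30/14≈2.14, Chem 26/20≈1.3, Psych 20/18≈1.11, Hist 15/19≈0.789, Lit 18/25≈0.72, CS 12/20≈0.6.
Take all of Calc (18 hours, value 39) → 95 hours left.
All 14 hours of Anthro fit (value 30) → 81 remain.
All 20 hours of Chem fit (value 26) → 61 remain.
Psych: take in full, 18 hours for value 20 → 43 left.
Hist: take in full, 19 hours for value 15 → 24 left.
Only 24 hours remain; take 24/25 of Lit for value 18×24/25 = 17.28.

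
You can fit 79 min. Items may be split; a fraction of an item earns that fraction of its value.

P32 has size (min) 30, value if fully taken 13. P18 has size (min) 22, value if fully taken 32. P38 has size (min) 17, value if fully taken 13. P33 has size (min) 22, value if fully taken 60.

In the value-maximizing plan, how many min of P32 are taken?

18

Best value per unit of size first: P33 60/22≈2.73, P18 32/22≈1.45, P38 13/17≈0.765, P32 13/30≈0.433.
All 22 min of P33 fit (value 60) ; 57 remain.
Take all of P18 (22 min, value 32) ; 35 min left.
All 17 min of P38 fit (value 13) ; 18 remain.
Fill the last 18 min with part of P32: 18/30 of it earns 7.8.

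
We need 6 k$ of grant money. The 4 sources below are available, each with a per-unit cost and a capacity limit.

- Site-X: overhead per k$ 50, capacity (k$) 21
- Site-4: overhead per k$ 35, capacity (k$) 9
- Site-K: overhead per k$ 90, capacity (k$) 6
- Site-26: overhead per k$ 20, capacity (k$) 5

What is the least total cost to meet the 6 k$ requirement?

135

Cheapest first:
Take 5 from Site-26 at 20 ; need 1 more.
Site-4 (35): take the remaining 1 ; done.
Site-X, Site-K: unused.
Cost = 5×20 + 1×35 = 135.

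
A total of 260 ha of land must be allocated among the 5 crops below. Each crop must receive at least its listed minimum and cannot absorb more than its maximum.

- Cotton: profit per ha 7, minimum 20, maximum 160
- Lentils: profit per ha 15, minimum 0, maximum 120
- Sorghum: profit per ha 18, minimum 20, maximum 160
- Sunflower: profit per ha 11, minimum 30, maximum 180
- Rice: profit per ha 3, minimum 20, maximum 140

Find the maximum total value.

3860

Meeting every minimum uses 20+0+20+30+20 = 90 ha, leaving 170.
Rank by profit per ha: Sorghum 18 > Lentils 15 > Sunflower 11 > Cotton 7 > Rice 3.
Sorghum: +140 to 160 (cap) → 30 left.
Lentils: +30 (room for 120) → 30. Pool exhausted.
Total = 7×20 + 15×30 + 18×160 + 11×30 + 3×20 = 3860.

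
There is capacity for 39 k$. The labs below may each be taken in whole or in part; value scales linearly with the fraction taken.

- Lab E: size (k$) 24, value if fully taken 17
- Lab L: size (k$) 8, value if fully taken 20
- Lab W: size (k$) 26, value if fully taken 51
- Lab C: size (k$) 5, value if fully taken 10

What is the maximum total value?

81

Best value per unit of size first: Lab L 20/8≈2.5, Lab C 10/5≈2, Lab W 51/26≈1.96, Lab E 17/24≈0.708.
All 8 k$ of Lab L fit (value 20) — 31 remain.
Lab C: take in full, 5 k$ for value 10 — 26 left.
Lab W: take in full, 26 k$ for value 51 — 0 left.
Total value = 81.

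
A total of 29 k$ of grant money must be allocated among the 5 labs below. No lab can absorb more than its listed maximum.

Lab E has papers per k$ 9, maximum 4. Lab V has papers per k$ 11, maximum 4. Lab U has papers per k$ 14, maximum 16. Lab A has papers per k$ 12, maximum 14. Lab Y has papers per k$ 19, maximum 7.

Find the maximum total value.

429

Order the labs by papers per k$: Lab Y 19 > Lab U 14 > Lab A 12 > Lab V 11 > Lab E 9.
Lab Y: +7 to 7 (cap) ; 22 left.
Give Lab U 16 to hit its cap of 16 ; 6 left.
Lab A has room for 14 but only 6 remain, so it gets 6.
Total = 14×16 + 12×6 + 19×7 = 429.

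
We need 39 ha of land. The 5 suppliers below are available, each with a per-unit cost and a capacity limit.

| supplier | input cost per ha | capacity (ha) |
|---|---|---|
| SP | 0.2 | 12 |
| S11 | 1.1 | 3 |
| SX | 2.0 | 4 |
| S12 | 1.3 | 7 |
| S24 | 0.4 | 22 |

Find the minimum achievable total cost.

Cheapest first:
SP at 0.2: take all 12 ha ; 27 still needed.
S24 (0.4): use full 22 ; 5 ha to go.
S11 at 1.1: take all 3 ha ; 2 still needed.
S12 (1.3): take the remaining 2 ; done.
SX: unused.
Cost = 12×0.2 + 22×0.4 + 3×1.1 + 2×1.3 = 17.1.

17.1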